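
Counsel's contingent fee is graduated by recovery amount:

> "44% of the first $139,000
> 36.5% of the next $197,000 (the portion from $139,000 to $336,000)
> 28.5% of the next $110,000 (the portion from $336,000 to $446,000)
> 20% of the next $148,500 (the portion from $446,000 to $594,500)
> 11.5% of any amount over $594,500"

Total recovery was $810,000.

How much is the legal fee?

$218,897.50

First $139,000 at 44% = $61,160.00
Next $197,000 at 36.5% = $71,905.00
Next $110,000 at 28.5% = $31,350.00
Next $148,500 at 20% = $29,700.00
Remaining $215,500 at 11.5% = $24,782.50
Fee: $61,160.00 + $71,905.00 + $31,350.00 + $29,700.00 + $24,782.50 = $218,897.50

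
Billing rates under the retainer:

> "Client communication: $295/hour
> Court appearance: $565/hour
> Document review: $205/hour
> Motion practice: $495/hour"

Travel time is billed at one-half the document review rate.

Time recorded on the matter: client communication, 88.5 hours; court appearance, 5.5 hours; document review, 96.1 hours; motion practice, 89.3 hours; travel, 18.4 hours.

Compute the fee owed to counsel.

Client communication: 88.5 × $295 = $26,107.50
Court appearance: 5.5 × $565 = $3,107.50
Document review: 96.1 × $205 = $19,700.50
Motion practice: 89.3 × $495 = $44,203.50
Subtotal: $26,107.50 + $3,107.50 + $19,700.50 + $44,203.50 = $93,119.00
Travel: 18.4 × ($205 ÷ 2) = 18.4 × $102.50 = $1,886.00
Total: $93,119.00 + $1,886.00 = $95,005.00

$95,005.00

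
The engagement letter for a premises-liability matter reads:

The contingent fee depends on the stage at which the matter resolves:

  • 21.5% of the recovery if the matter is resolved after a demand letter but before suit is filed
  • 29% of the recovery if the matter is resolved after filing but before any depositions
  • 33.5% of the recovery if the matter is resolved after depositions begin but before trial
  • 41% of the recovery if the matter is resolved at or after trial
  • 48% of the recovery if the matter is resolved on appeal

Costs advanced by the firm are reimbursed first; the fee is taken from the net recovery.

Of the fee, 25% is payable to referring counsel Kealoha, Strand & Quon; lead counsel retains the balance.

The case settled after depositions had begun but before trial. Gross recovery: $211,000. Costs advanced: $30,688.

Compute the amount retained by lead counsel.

Fee base (net of costs): $211,000 − $30,688 = $180,312
The matter settled after depositions had begun but before trial, so the 33.5% rate applies.
$180,312 × 33.5% = $60,404.52
Referral share: 25% of $60,404.52 = $15,101.13; lead counsel retains $60,404.52 − $15,101.13 = $45,303.39.

$45,303.39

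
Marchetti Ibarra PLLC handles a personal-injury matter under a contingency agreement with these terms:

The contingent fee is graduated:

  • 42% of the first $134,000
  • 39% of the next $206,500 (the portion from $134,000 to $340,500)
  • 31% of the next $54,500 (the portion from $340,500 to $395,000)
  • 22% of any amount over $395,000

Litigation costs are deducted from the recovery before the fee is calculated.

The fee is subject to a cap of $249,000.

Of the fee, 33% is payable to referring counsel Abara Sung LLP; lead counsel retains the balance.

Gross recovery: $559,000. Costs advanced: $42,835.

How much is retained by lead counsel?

Fee base (net of costs): $559,000 − $42,835 = $516,165
First $134,000 at 42% = $56,280.00
Next $206,500 at 39% = $80,535.00
Next $54,500 at 31% = $16,895.00
Remaining $121,165 at 22% = $26,656.30
Fee: $56,280.00 + $80,535.00 + $16,895.00 + $26,656.30 = $180,366.30
$180,366.30 is under the $249,000 cap.
Referral share: 33% of $180,366.30 = $59,520.88; lead counsel retains $180,366.30 − $59,520.88 = $120,845.42.

$120,845.42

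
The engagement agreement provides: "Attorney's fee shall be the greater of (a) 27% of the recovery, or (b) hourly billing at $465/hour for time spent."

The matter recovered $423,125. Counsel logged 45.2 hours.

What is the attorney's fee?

(a) 27% of $423,125 = $114,243.75
(b) 45.2 × $465 = $21,018.00
The greater is (a): $114,243.75.

$114,243.75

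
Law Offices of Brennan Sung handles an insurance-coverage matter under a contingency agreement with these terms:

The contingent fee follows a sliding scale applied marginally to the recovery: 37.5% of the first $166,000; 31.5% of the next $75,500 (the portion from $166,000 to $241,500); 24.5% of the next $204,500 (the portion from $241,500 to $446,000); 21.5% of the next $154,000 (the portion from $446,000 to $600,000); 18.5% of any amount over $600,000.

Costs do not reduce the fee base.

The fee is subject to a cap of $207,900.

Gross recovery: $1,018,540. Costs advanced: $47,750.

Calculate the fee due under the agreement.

Fee base is the gross recovery, $1,018,540; costs are reimbursed separately.
First $166,000 at 37.5% = $62,250.00
Next $75,500 at 31.5% = $23,782.50
Next $204,500 at 24.5% = $50,102.50
Next $154,000 at 21.5% = $33,110.00
Remaining $418,540 at 18.5% = $77,429.90
Fee: $62,250.00 + $23,782.50 + $50,102.50 + $33,110.00 + $77,429.90 = $246,674.90
$246,674.90 exceeds the $207,900 cap, so the fee is capped at $207,900.00.

$207,900.00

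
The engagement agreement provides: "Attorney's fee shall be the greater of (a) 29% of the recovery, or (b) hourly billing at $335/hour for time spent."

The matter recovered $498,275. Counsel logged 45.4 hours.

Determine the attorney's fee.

(a) 29% of $498,275 = $144,499.75
(b) 45.4 × $335 = $15,209.00
The greater is (a): $144,499.75.

$144,499.75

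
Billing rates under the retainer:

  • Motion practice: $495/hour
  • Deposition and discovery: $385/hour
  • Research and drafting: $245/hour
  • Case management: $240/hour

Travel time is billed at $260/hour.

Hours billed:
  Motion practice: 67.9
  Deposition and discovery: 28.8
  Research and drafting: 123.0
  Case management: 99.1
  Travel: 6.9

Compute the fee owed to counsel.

Motion practice: 67.9 × $495 = $33,610.50
Deposition and discovery: 28.8 × $385 = $11,088.00
Research and drafting: 123.0 × $245 = $30,135.00
Case management: 99.1 × $240 = $23,784.00
Subtotal: $33,610.50 + $11,088.00 + $30,135.00 + $23,784.00 = $98,617.50
Travel: 6.9 × $260 = $1,794.00
Total: $98,617.50 + $1,794.00 = $100,411.50

$100,411.50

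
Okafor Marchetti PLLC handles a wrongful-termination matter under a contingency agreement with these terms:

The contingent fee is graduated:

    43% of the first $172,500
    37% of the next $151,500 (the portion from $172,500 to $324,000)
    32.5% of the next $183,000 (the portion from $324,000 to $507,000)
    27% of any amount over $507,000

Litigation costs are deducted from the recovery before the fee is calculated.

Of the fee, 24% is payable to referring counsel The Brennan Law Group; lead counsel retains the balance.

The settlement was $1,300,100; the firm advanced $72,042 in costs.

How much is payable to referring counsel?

Fee base (net of costs): $1,300,100 − $72,042 = $1,228,058
First $172,500 at 43% = $74,175.00
Next $151,500 at 37% = $56,055.00
Next $183,000 at 32.5% = $59,475.00
Remaining $721,058 at 27% = $194,685.66
Fee: $74,175.00 + $56,055.00 + $59,475.00 + $194,685.66 = $384,390.66
Referral share: 24% of $384,390.66 = $92,253.76; lead counsel retains $384,390.66 − $92,253.76 = $292,136.90.

$92,253.76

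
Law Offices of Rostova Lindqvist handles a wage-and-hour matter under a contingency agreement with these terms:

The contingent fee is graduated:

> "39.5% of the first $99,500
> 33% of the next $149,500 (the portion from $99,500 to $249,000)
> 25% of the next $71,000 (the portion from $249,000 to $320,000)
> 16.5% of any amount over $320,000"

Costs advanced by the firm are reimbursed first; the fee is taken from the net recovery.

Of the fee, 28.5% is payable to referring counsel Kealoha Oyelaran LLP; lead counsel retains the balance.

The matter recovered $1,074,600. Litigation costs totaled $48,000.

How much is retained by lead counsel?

Fee base (net of costs): $1,074,600 − $48,000 = $1,026,600
First $99,500 at 39.5% = $39,302.50
Next $149,500 at 33% = $49,335.00
Next $71,000 at 25% = $17,750.00
Remaining $706,600 at 16.5% = $116,589.00
Fee: $39,302.50 + $49,335.00 + $17,750.00 + $116,589.00 = $222,976.50
Referral share: 28.5% of $222,976.50 = $63,548.30; lead counsel retains $222,976.50 − $63,548.30 = $159,428.20.

$159,428.20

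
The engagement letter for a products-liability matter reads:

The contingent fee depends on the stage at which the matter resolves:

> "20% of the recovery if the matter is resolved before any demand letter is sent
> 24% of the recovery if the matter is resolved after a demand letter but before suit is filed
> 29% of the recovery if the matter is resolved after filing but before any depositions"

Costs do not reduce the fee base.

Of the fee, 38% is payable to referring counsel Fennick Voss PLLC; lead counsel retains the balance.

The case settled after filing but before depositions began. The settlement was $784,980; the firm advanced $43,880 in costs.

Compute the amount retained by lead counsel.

Fee base is the gross recovery, $784,980; costs are reimbursed separately.
The matter settled after filing but before depositions began, so the 29% rate applies.
$784,980 × 29% = $227,644.20
Referral share: 38% of $227,644.20 = $86,504.80; lead counsel retains $227,644.20 − $86,504.80 = $141,139.40.

$141,139.40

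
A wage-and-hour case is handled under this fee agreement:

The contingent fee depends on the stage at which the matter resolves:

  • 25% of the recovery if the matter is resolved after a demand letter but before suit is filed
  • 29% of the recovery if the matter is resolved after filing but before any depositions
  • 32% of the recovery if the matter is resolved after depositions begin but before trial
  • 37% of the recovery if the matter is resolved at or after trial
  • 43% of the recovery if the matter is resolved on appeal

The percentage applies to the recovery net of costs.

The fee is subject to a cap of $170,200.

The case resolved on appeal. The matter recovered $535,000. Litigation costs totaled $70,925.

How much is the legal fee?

Fee base (net of costs): $535,000 − $70,925 = $464,075
The matter resolved on appeal, so the 43% rate applies.
$464,075 × 43% = $199,552.25
$199,552.25 exceeds the $170,200 cap, so the fee is capped at $170,200.00.

$170,200.00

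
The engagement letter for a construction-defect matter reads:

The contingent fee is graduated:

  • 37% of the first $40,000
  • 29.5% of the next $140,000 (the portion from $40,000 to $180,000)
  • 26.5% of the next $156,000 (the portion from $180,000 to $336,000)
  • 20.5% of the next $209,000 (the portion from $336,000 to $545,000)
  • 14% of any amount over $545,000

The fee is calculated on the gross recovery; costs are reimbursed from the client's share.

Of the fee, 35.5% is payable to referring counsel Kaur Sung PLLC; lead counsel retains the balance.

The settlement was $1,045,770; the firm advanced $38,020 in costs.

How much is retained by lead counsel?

$135,703.36

Fee base is the gross recovery, $1,045,770; costs are reimbursed separately.
First $40,000 at 37% = $14,800.00
Next $140,000 at 29.5% = $41,300.00
Next $156,000 at 26.5% = $41,340.00
Next $209,000 at 20.5% = $42,845.00
Remaining $500,770 at 14% = $70,107.80
Fee: $14,800.00 + $41,300.00 + $41,340.00 + $42,845.00 + $70,107.80 = $210,392.80
Referral share: 35.5% of $210,392.80 = $74,689.44; lead counsel retains $210,392.80 − $74,689.44 = $135,703.36.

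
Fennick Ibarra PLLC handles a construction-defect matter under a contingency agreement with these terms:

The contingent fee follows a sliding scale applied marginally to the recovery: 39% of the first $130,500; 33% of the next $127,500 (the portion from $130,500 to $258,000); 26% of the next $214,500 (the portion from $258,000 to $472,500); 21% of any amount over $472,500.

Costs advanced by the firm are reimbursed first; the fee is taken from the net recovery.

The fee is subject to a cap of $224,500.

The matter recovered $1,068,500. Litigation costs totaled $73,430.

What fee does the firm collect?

$224,500.00

Fee base (net of costs): $1,068,500 − $73,430 = $995,070
First $130,500 at 39% = $50,895.00
Next $127,500 at 33% = $42,075.00
Next $214,500 at 26% = $55,770.00
Remaining $522,570 at 21% = $109,739.70
Fee: $50,895.00 + $42,075.00 + $55,770.00 + $109,739.70 = $258,479.70
$258,479.70 exceeds the $224,500 cap, so the fee is capped at $224,500.00.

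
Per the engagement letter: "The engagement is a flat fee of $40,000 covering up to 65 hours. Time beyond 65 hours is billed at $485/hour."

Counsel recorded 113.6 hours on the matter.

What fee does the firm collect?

Flat fee: $40,000.00
Excess hours: 113.6 − 65 = 48.6
Overrun: 48.6 × $485 = $23,571.00
Total: $40,000.00 + $23,571.00 = $63,571.00

$63,571.00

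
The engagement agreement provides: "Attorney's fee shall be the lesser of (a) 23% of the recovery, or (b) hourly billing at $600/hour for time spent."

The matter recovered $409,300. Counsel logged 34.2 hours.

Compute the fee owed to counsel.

(a) 23% of $409,300 = $94,139.00
(b) 34.2 × $600 = $20,520.00
The lesser is (b): $20,520.00.

$20,520.00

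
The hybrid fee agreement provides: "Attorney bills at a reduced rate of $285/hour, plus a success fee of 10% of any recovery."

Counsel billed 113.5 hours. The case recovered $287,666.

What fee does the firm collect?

Hourly: 113.5 × $285 = $32,347.50
Success fee: 10% of $287,666 = $28,766.60
Total: $32,347.50 + $28,766.60 = $61,114.10

$61,114.10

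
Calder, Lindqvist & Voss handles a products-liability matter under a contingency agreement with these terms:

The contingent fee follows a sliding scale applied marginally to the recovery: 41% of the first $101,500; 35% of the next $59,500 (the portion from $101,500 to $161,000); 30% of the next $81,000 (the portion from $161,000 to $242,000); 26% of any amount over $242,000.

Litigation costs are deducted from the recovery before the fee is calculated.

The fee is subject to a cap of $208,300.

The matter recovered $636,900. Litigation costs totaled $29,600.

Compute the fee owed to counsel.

Fee base (net of costs): $636,900 − $29,600 = $607,300
First $101,500 at 41% = $41,615.00
Next $59,500 at 35% = $20,825.00
Next $81,000 at 30% = $24,300.00
Remaining $365,300 at 26% = $94,978.00
Fee: $41,615.00 + $20,825.00 + $24,300.00 + $94,978.00 = $181,718.00
$181,718.00 is under the $208,300 cap.

$181,718.00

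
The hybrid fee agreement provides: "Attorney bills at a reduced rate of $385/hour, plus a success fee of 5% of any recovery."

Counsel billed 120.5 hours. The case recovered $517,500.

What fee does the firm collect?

$72,267.50

Hourly: 120.5 × $385 = $46,392.50
Success fee: 5% of $517,500 = $25,875.00
Total: $46,392.50 + $25,875.00 = $72,267.50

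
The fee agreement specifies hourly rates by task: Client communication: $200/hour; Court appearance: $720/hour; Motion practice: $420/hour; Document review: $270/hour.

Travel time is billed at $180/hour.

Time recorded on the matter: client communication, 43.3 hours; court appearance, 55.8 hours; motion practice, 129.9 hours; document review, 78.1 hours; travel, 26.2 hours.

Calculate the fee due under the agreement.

Client communication: 43.3 × $200 = $8,660.00
Court appearance: 55.8 × $720 = $40,176.00
Motion practice: 129.9 × $420 = $54,558.00
Document review: 78.1 × $270 = $21,087.00
Subtotal: $8,660.00 + $40,176.00 + $54,558.00 + $21,087.00 = $124,481.00
Travel: 26.2 × $180 = $4,716.00
Total: $124,481.00 + $4,716.00 = $129,197.00

$129,197.00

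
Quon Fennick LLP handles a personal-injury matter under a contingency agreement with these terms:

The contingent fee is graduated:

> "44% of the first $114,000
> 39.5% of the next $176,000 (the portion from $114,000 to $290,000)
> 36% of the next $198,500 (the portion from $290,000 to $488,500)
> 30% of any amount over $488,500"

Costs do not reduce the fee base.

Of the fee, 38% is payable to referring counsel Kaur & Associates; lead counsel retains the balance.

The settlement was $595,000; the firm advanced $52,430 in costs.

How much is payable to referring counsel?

Fee base is the gross recovery, $595,000; costs are reimbursed separately.
First $114,000 at 44% = $50,160.00
Next $176,000 at 39.5% = $69,520.00
Next $198,500 at 36% = $71,460.00
Remaining $106,500 at 30% = $31,950.00
Fee: $50,160.00 + $69,520.00 + $71,460.00 + $31,950.00 = $223,090.00
Referral share: 38% of $223,090.00 = $84,774.20; lead counsel retains $223,090.00 − $84,774.20 = $138,315.80.

$84,774.20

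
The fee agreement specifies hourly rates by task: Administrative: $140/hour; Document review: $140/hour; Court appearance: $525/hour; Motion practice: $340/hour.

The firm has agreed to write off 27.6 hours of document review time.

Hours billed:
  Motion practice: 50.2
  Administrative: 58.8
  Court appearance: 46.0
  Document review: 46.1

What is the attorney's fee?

$52,040.00

Administrative: 58.8 × $140 = $8,232.00
Document review: 46.1 × $140 = $6,454.00
Court appearance: 46.0 × $525 = $24,150.00
Motion practice: 50.2 × $340 = $17,068.00
Subtotal: $55,904.00
Write-off: 27.6 × $140 = $3,864.00
Total: $55,904.00 − $3,864.00 = $52,040.00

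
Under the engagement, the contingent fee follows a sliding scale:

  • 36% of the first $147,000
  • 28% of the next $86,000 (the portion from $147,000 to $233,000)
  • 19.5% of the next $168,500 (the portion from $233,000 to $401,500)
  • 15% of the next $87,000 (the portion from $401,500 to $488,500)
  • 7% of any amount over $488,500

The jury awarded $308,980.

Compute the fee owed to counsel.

First $147,000 at 36% = $52,920.00
Next $86,000 at 28% = $24,080.00
Remaining $75,980 at 19.5% = $14,816.10
Fee: $52,920.00 + $24,080.00 + $14,816.10 = $91,816.10

$91,816.10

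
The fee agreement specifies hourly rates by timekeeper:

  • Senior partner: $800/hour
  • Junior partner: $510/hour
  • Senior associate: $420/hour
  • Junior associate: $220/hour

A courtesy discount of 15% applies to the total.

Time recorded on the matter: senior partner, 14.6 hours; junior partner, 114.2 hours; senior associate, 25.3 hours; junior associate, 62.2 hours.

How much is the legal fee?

Senior partner: 14.6 × $800 = $11,680.00
Junior partner: 114.2 × $510 = $58,242.00
Senior associate: 25.3 × $420 = $10,626.00
Junior associate: 62.2 × $220 = $13,684.00
Subtotal: $94,232.00
Less 15% discount: −$14,134.80
Total: $94,232.00 − $14,134.80 = $80,097.20

$80,097.20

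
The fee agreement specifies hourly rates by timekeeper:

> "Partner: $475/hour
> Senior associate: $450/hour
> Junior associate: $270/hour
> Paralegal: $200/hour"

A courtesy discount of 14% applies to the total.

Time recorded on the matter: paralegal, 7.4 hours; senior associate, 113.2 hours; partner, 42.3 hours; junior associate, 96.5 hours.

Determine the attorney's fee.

Partner: 42.3 × $475 = $20,092.50
Senior associate: 113.2 × $450 = $50,940.00
Junior associate: 96.5 × $270 = $26,055.00
Paralegal: 7.4 × $200 = $1,480.00
Subtotal: $98,567.50
Less 14% discount: −$13,799.45
Total: $98,567.50 − $13,799.45 = $84,768.05

$84,768.05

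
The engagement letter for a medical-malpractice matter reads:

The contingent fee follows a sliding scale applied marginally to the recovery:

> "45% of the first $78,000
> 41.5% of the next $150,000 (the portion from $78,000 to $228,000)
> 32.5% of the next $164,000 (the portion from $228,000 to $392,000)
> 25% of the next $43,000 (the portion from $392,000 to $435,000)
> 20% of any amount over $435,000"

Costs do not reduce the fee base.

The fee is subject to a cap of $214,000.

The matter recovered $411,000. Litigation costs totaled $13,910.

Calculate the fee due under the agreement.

Fee base is the gross recovery, $411,000; costs are reimbursed separately.
First $78,000 at 45% = $35,100.00
Next $150,000 at 41.5% = $62,250.00
Next $164,000 at 32.5% = $53,300.00
Remaining $19,000 at 25% = $4,750.00
Fee: $35,100.00 + $62,250.00 + $53,300.00 + $4,750.00 = $155,400.00
$155,400.00 is under the $214,000 cap.

$155,400.00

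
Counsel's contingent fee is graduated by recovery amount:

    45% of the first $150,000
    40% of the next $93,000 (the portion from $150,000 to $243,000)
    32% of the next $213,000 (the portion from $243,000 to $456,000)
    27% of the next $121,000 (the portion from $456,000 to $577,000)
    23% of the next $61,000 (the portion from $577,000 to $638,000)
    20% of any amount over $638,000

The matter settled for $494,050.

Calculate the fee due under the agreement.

$183,133.50

First $150,000 at 45% = $67,500.00
Next $93,000 at 40% = $37,200.00
Next $213,000 at 32% = $68,160.00
Remaining $38,050 at 27% = $10,273.50
Fee: $67,500.00 + $37,200.00 + $68,160.00 + $10,273.50 = $183,133.50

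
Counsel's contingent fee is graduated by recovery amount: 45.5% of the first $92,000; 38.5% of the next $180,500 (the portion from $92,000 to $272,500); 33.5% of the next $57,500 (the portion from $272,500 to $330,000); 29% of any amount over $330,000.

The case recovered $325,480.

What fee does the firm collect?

First $92,000 at 45.5% = $41,860.00
Next $180,500 at 38.5% = $69,492.50
Remaining $52,980 at 33.5% = $17,748.30
Fee: $41,860.00 + $69,492.50 + $17,748.30 = $129,100.80

$129,100.80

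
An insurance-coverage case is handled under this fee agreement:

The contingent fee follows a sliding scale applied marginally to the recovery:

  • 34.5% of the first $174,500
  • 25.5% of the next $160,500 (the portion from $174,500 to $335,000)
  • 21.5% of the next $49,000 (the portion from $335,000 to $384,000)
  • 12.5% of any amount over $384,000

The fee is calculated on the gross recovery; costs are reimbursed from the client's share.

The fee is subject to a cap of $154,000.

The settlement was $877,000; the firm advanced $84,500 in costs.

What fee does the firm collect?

$154,000.00

Fee base is the gross recovery, $877,000; costs are reimbursed separately.
First $174,500 at 34.5% = $60,202.50
Next $160,500 at 25.5% = $40,927.50
Next $49,000 at 21.5% = $10,535.00
Remaining $493,000 at 12.5% = $61,625.00
Fee: $60,202.50 + $40,927.50 + $10,535.00 + $61,625.00 = $173,290.00
$173,290.00 exceeds the $154,000 cap, so the fee is capped at $154,000.00.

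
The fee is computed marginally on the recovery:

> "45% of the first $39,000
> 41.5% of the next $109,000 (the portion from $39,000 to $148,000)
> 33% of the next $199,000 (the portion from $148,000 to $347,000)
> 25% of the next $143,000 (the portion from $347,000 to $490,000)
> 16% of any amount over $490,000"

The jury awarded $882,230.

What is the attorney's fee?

$226,961.80

First $39,000 at 45% = $17,550.00
Next $109,000 at 41.5% = $45,235.00
Next $199,000 at 33% = $65,670.00
Next $143,000 at 25% = $35,750.00
Remaining $392,230 at 16% = $62,756.80
Fee: $17,550.00 + $45,235.00 + $65,670.00 + $35,750.00 + $62,756.80 = $226,961.80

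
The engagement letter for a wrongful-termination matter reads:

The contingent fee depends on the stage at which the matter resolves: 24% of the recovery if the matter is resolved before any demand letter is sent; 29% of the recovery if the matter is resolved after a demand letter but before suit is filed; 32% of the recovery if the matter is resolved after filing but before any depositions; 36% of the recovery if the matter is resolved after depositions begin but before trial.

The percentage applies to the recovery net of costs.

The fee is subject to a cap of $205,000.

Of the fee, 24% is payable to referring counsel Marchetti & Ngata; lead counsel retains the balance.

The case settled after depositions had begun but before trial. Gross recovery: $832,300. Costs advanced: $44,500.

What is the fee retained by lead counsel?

Fee base (net of costs): $832,300 − $44,500 = $787,800
The matter settled after depositions had begun but before trial, so the 36% rate applies.
$787,800 × 36% = $283,608.00
$283,608.00 exceeds the $205,000 cap, so the fee is capped at $205,000.00.
Referral share: 24% of $205,000.00 = $49,200.00; lead counsel retains $205,000.00 − $49,200.00 = $155,800.00.

$155,800.00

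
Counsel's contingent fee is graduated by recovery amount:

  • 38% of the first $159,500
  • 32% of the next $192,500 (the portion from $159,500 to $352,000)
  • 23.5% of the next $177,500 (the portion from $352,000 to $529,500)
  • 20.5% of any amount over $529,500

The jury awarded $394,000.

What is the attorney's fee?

$132,080.00

First $159,500 at 38% = $60,610.00
Next $192,500 at 32% = $61,600.00
Remaining $42,000 at 23.5% = $9,870.00
Fee: $60,610.00 + $61,600.00 + $9,870.00 = $132,080.00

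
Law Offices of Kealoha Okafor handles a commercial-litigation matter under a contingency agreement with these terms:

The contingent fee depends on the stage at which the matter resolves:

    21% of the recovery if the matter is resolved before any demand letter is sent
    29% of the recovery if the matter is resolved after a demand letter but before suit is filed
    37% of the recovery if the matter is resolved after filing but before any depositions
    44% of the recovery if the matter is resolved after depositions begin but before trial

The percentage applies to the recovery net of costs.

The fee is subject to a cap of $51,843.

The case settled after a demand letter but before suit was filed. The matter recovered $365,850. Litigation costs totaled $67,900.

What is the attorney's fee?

Fee base (net of costs): $365,850 − $67,900 = $297,950
The matter settled after a demand letter but before suit was filed, so the 29% rate applies.
$297,950 × 29% = $86,405.50
$86,405.50 exceeds the $51,843 cap, so the fee is capped at $51,843.00.

$51,843.00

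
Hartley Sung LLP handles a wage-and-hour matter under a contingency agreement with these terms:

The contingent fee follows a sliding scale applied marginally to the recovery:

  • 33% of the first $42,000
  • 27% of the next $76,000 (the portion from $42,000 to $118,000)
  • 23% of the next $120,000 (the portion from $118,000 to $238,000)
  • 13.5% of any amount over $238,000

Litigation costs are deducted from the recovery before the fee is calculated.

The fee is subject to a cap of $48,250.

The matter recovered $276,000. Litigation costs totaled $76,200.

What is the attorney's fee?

$48,250.00

Fee base (net of costs): $276,000 − $76,200 = $199,800
First $42,000 at 33% = $13,860.00
Next $76,000 at 27% = $20,520.00
Remaining $81,800 at 23% = $18,814.00
Fee: $13,860.00 + $20,520.00 + $18,814.00 = $53,194.00
$53,194.00 exceeds the $48,250 cap, so the fee is capped at $48,250.00.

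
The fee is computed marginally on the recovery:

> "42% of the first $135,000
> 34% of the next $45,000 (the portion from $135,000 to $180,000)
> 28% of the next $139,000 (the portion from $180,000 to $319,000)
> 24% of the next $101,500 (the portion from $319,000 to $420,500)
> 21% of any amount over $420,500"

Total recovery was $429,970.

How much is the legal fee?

First $135,000 at 42% = $56,700.00
Next $45,000 at 34% = $15,300.00
Next $139,000 at 28% = $38,920.00
Next $101,500 at 24% = $24,360.00
Remaining $9,470 at 21% = $1,988.70
Fee: $56,700.00 + $15,300.00 + $38,920.00 + $24,360.00 + $1,988.70 = $137,268.70

$137,268.70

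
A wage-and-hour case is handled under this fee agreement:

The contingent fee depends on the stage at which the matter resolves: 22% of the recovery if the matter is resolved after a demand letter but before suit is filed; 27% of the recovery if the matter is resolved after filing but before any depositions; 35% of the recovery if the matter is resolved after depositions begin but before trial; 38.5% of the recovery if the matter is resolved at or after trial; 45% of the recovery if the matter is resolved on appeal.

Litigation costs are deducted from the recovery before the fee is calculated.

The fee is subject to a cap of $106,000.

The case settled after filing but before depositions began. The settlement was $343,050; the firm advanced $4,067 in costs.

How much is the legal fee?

$91,525.41

Fee base (net of costs): $343,050 − $4,067 = $338,983
The matter settled after filing but before depositions began, so the 27% rate applies.
$338,983 × 27% = $91,525.41
$91,525.41 is under the $106,000 cap.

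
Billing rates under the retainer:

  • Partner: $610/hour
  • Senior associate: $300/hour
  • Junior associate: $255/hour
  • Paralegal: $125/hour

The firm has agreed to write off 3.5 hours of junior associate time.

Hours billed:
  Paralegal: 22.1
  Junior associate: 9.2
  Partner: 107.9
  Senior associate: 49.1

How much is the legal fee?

$84,765.00

Partner: 107.9 × $610 = $65,819.00
Senior associate: 49.1 × $300 = $14,730.00
Junior associate: 9.2 × $255 = $2,346.00
Paralegal: 22.1 × $125 = $2,762.50
Subtotal: $85,657.50
Write-off: 3.5 × $255 = $892.50
Total: $85,657.50 − $892.50 = $84,765.00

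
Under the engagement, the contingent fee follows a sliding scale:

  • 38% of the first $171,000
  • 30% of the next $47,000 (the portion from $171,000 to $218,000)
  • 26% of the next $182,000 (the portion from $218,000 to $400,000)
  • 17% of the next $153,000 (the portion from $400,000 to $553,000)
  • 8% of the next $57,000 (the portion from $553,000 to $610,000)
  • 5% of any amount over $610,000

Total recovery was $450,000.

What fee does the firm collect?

First $171,000 at 38% = $64,980.00
Next $47,000 at 30% = $14,100.00
Next $182,000 at 26% = $47,320.00
Remaining $50,000 at 17% = $8,500.00
Fee: $64,980.00 + $14,100.00 + $47,320.00 + $8,500.00 = $134,900.00

$134,900.00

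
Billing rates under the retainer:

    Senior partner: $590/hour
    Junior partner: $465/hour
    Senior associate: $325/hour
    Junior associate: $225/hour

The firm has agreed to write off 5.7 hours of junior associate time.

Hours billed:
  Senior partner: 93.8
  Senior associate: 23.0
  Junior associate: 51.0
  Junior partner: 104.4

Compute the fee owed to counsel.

$121,555.50

Senior partner: 93.8 × $590 = $55,342.00
Junior partner: 104.4 × $465 = $48,546.00
Senior associate: 23.0 × $325 = $7,475.00
Junior associate: 51.0 × $225 = $11,475.00
Subtotal: $122,838.00
Write-off: 5.7 × $225 = $1,282.50
Total: $122,838.00 − $1,282.50 = $121,555.50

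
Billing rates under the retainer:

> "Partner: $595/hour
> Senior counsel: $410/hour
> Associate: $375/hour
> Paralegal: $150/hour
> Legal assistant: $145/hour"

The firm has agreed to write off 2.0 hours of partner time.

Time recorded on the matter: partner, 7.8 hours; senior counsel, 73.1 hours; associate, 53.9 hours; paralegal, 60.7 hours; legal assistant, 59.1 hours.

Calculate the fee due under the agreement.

Partner: 7.8 × $595 = $4,641.00
Senior counsel: 73.1 × $410 = $29,971.00
Associate: 53.9 × $375 = $20,212.50
Paralegal: 60.7 × $150 = $9,105.00
Legal assistant: 59.1 × $145 = $8,569.50
Subtotal: $72,499.00
Write-off: 2.0 × $595 = $1,190.00
Total: $72,499.00 − $1,190.00 = $71,309.00

$71,309.00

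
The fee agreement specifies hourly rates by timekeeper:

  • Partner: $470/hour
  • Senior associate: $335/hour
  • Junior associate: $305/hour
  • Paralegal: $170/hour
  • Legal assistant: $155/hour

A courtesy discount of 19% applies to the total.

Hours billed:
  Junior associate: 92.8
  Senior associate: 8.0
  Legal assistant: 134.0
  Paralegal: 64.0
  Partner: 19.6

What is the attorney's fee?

Partner: 19.6 × $470 = $9,212.00
Senior associate: 8.0 × $335 = $2,680.00
Junior associate: 92.8 × $305 = $28,304.00
Paralegal: 64.0 × $170 = $10,880.00
Legal assistant: 134.0 × $155 = $20,770.00
Subtotal: $71,846.00
Less 19% discount: −$13,650.74
Total: $71,846.00 − $13,650.74 = $58,195.26

$58,195.26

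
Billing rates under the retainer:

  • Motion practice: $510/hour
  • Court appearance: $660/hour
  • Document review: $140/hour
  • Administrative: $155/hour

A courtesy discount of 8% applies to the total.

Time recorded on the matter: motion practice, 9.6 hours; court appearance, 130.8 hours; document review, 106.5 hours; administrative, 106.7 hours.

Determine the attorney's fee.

Motion practice: 9.6 × $510 = $4,896.00
Court appearance: 130.8 × $660 = $86,328.00
Document review: 106.5 × $140 = $14,910.00
Administrative: 106.7 × $155 = $16,538.50
Subtotal: $122,672.50
Less 8% discount: −$9,813.80
Total: $122,672.50 − $9,813.80 = $112,858.70

$112,858.70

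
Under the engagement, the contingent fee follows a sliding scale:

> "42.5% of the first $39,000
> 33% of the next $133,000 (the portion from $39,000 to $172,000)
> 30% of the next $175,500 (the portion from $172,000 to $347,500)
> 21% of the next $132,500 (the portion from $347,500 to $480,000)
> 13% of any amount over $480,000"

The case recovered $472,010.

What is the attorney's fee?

$139,262.10

First $39,000 at 42.5% = $16,575.00
Next $133,000 at 33% = $43,890.00
Next $175,500 at 30% = $52,650.00
Remaining $124,510 at 21% = $26,147.10
Fee: $16,575.00 + $43,890.00 + $52,650.00 + $26,147.10 = $139,262.10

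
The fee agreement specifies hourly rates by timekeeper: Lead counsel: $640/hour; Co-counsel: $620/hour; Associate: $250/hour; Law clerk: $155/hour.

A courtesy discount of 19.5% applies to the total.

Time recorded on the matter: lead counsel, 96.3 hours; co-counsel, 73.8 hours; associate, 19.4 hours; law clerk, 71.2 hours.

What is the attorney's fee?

Lead counsel: 96.3 × $640 = $61,632.00
Co-counsel: 73.8 × $620 = $45,756.00
Associate: 19.4 × $250 = $4,850.00
Law clerk: 71.2 × $155 = $11,036.00
Subtotal: $123,274.00
Less 19.5% discount: −$24,038.43
Total: $123,274.00 − $24,038.43 = $99,235.57

$99,235.57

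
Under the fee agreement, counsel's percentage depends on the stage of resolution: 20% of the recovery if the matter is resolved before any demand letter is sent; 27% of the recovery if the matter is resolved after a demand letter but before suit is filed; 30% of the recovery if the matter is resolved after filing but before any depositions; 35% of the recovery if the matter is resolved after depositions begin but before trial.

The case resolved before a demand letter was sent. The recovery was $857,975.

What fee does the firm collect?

The matter resolved before a demand letter was sent, so the 20% rate applies.
$857,975 × 20% = $171,595.00

$171,595.00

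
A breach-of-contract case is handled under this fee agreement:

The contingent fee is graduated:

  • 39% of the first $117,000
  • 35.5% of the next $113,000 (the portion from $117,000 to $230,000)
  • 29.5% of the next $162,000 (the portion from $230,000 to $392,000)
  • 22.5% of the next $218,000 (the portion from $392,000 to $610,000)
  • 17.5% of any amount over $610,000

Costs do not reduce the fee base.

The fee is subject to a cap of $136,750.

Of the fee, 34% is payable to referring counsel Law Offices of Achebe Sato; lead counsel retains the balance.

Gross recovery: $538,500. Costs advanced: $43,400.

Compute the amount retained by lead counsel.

$90,255.00

Fee base is the gross recovery, $538,500; costs are reimbursed separately.
First $117,000 at 39% = $45,630.00
Next $113,000 at 35.5% = $40,115.00
Next $162,000 at 29.5% = $47,790.00
Remaining $146,500 at 22.5% = $32,962.50
Fee: $45,630.00 + $40,115.00 + $47,790.00 + $32,962.50 = $166,497.50
$166,497.50 exceeds the $136,750 cap, so the fee is capped at $136,750.00.
Referral share: 34% of $136,750.00 = $46,495.00; lead counsel retains $136,750.00 − $46,495.00 = $90,255.00.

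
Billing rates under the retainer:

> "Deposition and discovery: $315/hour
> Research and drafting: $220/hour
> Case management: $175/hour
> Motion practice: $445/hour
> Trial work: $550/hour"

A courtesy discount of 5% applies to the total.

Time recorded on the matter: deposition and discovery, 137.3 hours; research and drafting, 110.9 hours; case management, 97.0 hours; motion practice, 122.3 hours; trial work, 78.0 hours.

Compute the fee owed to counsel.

$172,848.70

Deposition and discovery: 137.3 × $315 = $43,249.50
Research and drafting: 110.9 × $220 = $24,398.00
Case management: 97.0 × $175 = $16,975.00
Motion practice: 122.3 × $445 = $54,423.50
Trial work: 78.0 × $550 = $42,900.00
Subtotal: $181,946.00
Less 5% discount: −$9,097.30
Total: $181,946.00 − $9,097.30 = $172,848.70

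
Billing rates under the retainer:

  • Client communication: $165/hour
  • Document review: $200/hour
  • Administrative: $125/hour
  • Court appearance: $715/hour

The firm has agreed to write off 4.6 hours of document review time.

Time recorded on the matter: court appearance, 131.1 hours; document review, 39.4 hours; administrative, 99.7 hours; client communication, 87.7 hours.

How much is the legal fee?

Client communication: 87.7 × $165 = $14,470.50
Document review: 39.4 × $200 = $7,880.00
Administrative: 99.7 × $125 = $12,462.50
Court appearance: 131.1 × $715 = $93,736.50
Subtotal: $128,549.50
Write-off: 4.6 × $200 = $920.00
Total: $128,549.50 − $920.00 = $127,629.50

$127,629.50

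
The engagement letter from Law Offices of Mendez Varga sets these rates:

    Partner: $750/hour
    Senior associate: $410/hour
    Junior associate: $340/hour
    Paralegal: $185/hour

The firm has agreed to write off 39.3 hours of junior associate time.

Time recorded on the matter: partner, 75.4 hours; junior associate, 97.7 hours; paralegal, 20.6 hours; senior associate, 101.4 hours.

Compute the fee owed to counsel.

Partner: 75.4 × $750 = $56,550.00
Senior associate: 101.4 × $410 = $41,574.00
Junior associate: 97.7 × $340 = $33,218.00
Paralegal: 20.6 × $185 = $3,811.00
Subtotal: $135,153.00
Write-off: 39.3 × $340 = $13,362.00
Total: $135,153.00 − $13,362.00 = $121,791.00

$121,791.00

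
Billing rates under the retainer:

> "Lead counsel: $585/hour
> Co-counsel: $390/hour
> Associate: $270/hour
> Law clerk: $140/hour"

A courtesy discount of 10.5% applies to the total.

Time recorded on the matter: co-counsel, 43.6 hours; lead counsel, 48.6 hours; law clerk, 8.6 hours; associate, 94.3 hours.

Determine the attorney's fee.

Lead counsel: 48.6 × $585 = $28,431.00
Co-counsel: 43.6 × $390 = $17,004.00
Associate: 94.3 × $270 = $25,461.00
Law clerk: 8.6 × $140 = $1,204.00
Subtotal: $72,100.00
Less 10.5% discount: −$7,570.50
Total: $72,100.00 − $7,570.50 = $64,529.50

$64,529.50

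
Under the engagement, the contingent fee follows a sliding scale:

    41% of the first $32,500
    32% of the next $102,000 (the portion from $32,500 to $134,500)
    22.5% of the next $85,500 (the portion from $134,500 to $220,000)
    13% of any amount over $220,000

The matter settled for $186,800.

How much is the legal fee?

$57,732.50

First $32,500 at 41% = $13,325.00
Next $102,000 at 32% = $32,640.00
Remaining $52,300 at 22.5% = $11,767.50
Fee: $13,325.00 + $32,640.00 + $11,767.50 = $57,732.50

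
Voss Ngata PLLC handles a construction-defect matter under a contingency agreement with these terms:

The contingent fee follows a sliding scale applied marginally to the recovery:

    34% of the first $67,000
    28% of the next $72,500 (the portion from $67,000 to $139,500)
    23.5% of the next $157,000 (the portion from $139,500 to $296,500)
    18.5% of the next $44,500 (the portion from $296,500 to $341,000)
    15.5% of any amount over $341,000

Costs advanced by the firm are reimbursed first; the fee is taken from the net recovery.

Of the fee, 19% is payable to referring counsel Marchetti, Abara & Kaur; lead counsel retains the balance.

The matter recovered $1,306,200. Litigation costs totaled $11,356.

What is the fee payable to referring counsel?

$44,850.13

Fee base (net of costs): $1,306,200 − $11,356 = $1,294,844
First $67,000 at 34% = $22,780.00
Next $72,500 at 28% = $20,300.00
Next $157,000 at 23.5% = $36,895.00
Next $44,500 at 18.5% = $8,232.50
Remaining $953,844 at 15.5% = $147,845.82
Fee: $22,780.00 + $20,300.00 + $36,895.00 + $8,232.50 + $147,845.82 = $236,053.32
Referral share: 19% of $236,053.32 = $44,850.13; lead counsel retains $236,053.32 − $44,850.13 = $191,203.19.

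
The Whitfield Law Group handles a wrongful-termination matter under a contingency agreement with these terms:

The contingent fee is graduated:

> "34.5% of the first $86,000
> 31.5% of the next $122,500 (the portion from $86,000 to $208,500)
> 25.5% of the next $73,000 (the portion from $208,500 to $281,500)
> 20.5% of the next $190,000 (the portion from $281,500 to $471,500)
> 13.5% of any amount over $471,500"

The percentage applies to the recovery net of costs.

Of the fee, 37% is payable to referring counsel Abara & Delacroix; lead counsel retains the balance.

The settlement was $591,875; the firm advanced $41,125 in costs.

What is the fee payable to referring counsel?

$50,512.86

Fee base (net of costs): $591,875 − $41,125 = $550,750
First $86,000 at 34.5% = $29,670.00
Next $122,500 at 31.5% = $38,587.50
Next $73,000 at 25.5% = $18,615.00
Next $190,000 at 20.5% = $38,950.00
Remaining $79,250 at 13.5% = $10,698.75
Fee: $29,670.00 + $38,587.50 + $18,615.00 + $38,950.00 + $10,698.75 = $136,521.25
Referral share: 37% of $136,521.25 = $50,512.86; lead counsel retains $136,521.25 − $50,512.86 = $86,008.39.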